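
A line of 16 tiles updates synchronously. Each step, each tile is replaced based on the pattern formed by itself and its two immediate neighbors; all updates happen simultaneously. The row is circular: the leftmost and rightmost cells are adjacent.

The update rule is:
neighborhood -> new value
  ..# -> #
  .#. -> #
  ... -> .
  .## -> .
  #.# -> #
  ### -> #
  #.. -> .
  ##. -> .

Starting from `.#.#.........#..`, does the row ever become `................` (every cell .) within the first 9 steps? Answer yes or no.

no

####........##..
.##........#...#
#.........##..##
.........#...#.#
........##..####
.......#...#.##.
......##..###...
.....#...#.#....
....##..####....
step 9 is ....##..####...., still not uniform .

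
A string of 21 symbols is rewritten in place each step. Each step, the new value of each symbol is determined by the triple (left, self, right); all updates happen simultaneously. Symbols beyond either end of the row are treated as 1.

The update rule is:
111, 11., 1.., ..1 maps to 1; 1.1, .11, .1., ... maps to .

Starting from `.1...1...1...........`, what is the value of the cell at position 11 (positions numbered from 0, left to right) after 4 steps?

step 1: ..1.1.1.1.1.........1
step 2: 11.........1.......1.
step 3: 111.......1.1.....1..
step 4: 1111.....1...1...1.11
position 11 holds .

.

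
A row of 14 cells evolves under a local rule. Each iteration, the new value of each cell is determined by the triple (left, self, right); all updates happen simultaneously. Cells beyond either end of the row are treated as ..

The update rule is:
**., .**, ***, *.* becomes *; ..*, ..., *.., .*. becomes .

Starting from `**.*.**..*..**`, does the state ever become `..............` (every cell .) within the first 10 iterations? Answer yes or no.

***.***.....**
*******.....**
*******.....**  (fixed point — unchanged through iteration 10)
iteration 10 is *******.....**, still not uniform .

no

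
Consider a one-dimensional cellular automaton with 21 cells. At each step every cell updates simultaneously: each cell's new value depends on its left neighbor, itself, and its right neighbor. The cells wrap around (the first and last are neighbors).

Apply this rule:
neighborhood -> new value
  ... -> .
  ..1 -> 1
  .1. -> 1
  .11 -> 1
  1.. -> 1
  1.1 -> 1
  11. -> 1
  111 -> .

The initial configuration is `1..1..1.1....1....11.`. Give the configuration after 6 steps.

1....1111..11.11..111

1111111111..111..1111
.........1111.1111...
........11..111..11..
.......111111.111111.
......11....111....11
1....1111..11.11..111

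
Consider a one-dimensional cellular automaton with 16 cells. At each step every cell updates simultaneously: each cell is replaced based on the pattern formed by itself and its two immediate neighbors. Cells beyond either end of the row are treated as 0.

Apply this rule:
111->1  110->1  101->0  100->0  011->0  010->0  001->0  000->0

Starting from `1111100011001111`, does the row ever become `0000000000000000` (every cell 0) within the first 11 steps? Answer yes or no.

yes

step 1: 0111100001000111
step 2: 0011100000000011
step 3: 0001100000000001
step 4: 0000100000000000
step 5: 0000000000000000
all cells are 0 at step 5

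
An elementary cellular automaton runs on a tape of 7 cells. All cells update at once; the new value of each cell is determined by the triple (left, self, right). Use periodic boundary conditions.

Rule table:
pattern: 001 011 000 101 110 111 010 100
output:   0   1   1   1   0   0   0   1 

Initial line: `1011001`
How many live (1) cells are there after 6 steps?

4

step 1: 0110101
step 2: 1101010
step 3: 1010101
step 4: 0101011
step 5: 1010110
step 6: 0101101
count of 1: 4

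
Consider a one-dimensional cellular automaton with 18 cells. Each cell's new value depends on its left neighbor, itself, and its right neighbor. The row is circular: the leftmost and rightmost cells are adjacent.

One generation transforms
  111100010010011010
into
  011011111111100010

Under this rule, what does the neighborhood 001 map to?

At position 6 the neighborhood is 001; the next row has 1 there.

1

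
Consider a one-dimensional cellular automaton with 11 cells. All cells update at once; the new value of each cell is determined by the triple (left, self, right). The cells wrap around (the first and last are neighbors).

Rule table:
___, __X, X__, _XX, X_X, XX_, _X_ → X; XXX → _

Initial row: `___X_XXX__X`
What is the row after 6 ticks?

XXXXXX_XXXX
_____XXX___
XXXXXX_XXXX  (repeats tick 1; period 2)
tick 6: _____XXX___

_____XXX___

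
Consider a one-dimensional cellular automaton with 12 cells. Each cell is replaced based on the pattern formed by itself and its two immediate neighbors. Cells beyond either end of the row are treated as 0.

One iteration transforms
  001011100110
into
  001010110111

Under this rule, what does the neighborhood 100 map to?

1

At position 7 the neighborhood is 100; the next row has 1 there.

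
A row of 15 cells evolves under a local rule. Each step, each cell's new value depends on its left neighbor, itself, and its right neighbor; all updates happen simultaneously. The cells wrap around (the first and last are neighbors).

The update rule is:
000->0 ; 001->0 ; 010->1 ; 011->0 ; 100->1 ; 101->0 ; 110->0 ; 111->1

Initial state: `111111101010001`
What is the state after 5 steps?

step 1: 111111001011000
step 2: 011110101000100
step 3: 001100101100110
step 4: 000010100010001
step 5: 100010110011001

100010110011001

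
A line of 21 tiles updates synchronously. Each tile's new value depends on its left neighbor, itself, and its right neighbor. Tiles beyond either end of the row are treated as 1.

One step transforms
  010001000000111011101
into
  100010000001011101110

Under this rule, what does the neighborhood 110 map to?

At position 14 the neighborhood is 110; the next row has 1 there.

1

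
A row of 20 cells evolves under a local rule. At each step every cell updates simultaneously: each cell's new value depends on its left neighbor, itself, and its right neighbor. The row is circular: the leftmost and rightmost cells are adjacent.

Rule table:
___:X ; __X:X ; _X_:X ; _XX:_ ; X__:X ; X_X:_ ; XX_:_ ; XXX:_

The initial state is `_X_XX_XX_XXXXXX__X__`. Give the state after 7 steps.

XX_____________XXXXX
__XXXXXXXXXXXXX_____
XX_____________XXXXX  (repeats step 1; period 2)
step 7: XX_____________XXXXX

XX_____________XXXXX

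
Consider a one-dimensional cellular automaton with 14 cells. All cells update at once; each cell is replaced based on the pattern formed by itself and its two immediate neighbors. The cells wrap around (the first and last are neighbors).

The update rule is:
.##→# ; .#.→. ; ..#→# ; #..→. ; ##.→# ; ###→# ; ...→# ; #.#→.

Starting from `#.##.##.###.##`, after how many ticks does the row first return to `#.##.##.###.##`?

1

tick 1: #.##.##.###.##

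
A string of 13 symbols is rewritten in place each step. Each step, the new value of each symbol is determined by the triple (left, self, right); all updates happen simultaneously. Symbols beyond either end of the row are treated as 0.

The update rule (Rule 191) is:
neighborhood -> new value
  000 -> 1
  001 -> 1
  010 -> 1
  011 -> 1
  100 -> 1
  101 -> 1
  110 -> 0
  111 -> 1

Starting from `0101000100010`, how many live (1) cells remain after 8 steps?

step 1: 1111111111111
step 2: 1111111111110
step 3: 1111111111101
step 4: 1111111111011
step 5: 1111111110110
step 6: 1111111101101
step 7: 1111111011011
step 8: 1111110110110
count of 1: 10

10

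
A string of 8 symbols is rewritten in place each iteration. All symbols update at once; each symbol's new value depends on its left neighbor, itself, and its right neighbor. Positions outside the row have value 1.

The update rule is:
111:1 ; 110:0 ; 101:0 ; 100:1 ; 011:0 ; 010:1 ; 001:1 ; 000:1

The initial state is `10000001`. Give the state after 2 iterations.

iteration 1: 01111110
iteration 2: 00111100

00111100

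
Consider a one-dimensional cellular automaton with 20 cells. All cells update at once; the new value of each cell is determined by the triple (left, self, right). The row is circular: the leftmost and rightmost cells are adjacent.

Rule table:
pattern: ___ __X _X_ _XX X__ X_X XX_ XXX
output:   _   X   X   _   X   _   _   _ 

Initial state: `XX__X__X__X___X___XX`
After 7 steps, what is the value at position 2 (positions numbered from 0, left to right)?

X

step 1: __XXXXXXXXXX_XXX_X__
step 2: _X_______________XX_
step 3: XXX_____________X__X
step 4: ___X___________XXXX_
step 5: __XXX_________X____X
step 6: XX___X_______XXX__XX
step 7: __X_XXX_____X___XX__
position 2 holds X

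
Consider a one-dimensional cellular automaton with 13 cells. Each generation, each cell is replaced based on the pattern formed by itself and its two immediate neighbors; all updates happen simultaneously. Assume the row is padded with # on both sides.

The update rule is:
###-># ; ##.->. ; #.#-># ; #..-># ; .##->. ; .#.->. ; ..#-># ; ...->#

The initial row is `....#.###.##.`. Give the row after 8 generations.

#.#.#.#.#.##.

####.#.#.#..#
###.#.#.#.##.
##.#.#.#.#..#
#.#.#.#.#.##.
.#.#.#.#.#..#
#.#.#.#.#.##.  (repeats generation 4; period 2)
generation 8: #.#.#.#.#.##.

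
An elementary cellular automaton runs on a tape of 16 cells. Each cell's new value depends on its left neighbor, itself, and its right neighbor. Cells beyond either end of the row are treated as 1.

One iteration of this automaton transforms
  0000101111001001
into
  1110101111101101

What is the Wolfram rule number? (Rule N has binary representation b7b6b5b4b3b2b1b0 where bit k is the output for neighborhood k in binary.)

position 7: 111 → 1  (bit 7 = 1)
position 9: 110 → 1  (bit 6 = 1)
position 5: 101 → 0  (bit 5 = 0)
position 0: 100 → 1  (bit 4 = 1)
position 6: 011 → 1  (bit 3 = 1)
position 4: 010 → 1  (bit 2 = 1)
position 3: 001 → 0  (bit 1 = 0)
position 1: 000 → 1  (bit 0 = 1)
bits b7..b0 = 11011101 = 221

221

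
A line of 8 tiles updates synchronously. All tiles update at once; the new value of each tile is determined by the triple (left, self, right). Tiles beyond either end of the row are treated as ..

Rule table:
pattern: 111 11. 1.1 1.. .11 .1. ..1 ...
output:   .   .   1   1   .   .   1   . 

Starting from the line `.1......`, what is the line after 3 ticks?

1.1.....
.1.1....
1.1.1...

1.1.1...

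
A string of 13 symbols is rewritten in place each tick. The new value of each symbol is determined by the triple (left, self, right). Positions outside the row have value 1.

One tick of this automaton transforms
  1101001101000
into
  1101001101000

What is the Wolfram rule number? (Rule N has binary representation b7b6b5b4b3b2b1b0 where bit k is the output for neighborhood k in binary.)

204

position 0: 111 → 1  (bit 7 = 1)
position 1: 110 → 1  (bit 6 = 1)
position 2: 101 → 0  (bit 5 = 0)
position 4: 100 → 0  (bit 4 = 0)
position 6: 011 → 1  (bit 3 = 1)
position 3: 010 → 1  (bit 2 = 1)
position 5: 001 → 0  (bit 1 = 0)
position 11: 000 → 0  (bit 0 = 0)
bits b7..b0 = 11001100 = 204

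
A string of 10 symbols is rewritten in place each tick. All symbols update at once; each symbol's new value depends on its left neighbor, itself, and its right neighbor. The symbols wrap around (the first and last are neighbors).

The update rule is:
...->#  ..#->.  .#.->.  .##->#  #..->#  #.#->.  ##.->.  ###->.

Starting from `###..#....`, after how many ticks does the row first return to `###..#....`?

#..#..###.
.#..#.#...
..#....###
#..###.#..
.#.#....#.
....###..#
###.#..#..
#....#..#.
.###..#...
.#..#..###
..#..#.#..
#..#....##
.#..###.#.
..#.#....#
#....###..
.###.#..#.
.#....#..#
..###..#..
#.#..#..##
...#..#.#.
##..#....#
..#..###.#
#..#.#....
.#....###.
..###.#..#
#.#....#..
...###..#.
##.#..#..#
....#..#.#
###..#....

30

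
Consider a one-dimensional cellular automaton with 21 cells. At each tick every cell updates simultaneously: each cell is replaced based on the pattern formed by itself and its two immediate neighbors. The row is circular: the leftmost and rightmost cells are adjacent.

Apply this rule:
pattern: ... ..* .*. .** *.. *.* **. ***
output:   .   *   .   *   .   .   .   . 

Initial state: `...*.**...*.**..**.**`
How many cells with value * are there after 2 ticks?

7

tick 1: ..*..*...*..*..**..*.
tick 2: .*..*...*..*..**..*..
count of *: 7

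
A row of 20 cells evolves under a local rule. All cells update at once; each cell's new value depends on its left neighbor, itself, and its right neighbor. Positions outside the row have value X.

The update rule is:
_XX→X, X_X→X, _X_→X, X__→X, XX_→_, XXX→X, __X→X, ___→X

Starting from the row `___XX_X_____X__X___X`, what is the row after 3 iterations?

XX_XXXXXXXXXXXXXXXXX

XXXX_XXXXXXXXXXXXXXX
XXX_XXXXXXXXXXXXXXXX
XX_XXXXXXXXXXXXXXXXX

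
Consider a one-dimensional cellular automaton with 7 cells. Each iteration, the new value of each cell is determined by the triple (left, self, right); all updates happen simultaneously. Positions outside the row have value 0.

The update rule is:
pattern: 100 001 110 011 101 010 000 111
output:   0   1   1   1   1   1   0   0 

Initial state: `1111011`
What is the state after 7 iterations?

1001111
1011001
1111011  (repeats iteration 0; period 3)
iteration 7: 1001111

1001111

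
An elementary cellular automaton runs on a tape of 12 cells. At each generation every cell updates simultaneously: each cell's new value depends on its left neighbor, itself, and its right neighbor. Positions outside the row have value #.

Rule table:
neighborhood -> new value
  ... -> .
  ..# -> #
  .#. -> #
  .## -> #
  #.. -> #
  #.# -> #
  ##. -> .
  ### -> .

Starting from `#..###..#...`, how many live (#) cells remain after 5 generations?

5

generation 1: .###..####.#
generation 2: ##..###...##
generation 3: ..###..#.##.
generation 4: ###..#####.#
generation 5: ...###....##
count of #: 5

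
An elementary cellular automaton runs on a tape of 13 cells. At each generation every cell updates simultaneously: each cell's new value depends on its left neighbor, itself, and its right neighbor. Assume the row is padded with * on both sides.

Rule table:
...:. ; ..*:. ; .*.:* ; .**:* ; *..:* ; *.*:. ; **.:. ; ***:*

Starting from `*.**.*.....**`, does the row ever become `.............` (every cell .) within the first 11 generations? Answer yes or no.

..*..**....**
*.**.*.*...**
..*..*.**..**
*.**.*.*.*.**
..*..*.*.*.**
*.**.*.*.*.**  (repeats generation 4; period 2)
generation 11: ..*..*.*.*.**
generation 11 is ..*..*.*.*.**, still not uniform .

no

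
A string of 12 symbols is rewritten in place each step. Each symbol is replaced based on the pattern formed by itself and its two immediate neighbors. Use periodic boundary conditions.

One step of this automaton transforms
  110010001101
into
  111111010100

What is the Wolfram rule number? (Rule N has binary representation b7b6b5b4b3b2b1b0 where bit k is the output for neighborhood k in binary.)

214

position 0: 111 → 1  (bit 7 = 1)
position 1: 110 → 1  (bit 6 = 1)
position 10: 101 → 0  (bit 5 = 0)
position 2: 100 → 1  (bit 4 = 1)
position 8: 011 → 0  (bit 3 = 0)
position 4: 010 → 1  (bit 2 = 1)
position 3: 001 → 1  (bit 1 = 1)
position 6: 000 → 0  (bit 0 = 0)
bits b7..b0 = 11010110 = 214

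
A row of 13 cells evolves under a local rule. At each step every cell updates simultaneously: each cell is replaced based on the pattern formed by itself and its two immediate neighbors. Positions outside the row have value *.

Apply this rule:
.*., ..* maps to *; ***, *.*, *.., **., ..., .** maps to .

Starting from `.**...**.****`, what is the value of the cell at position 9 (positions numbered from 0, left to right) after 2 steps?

.

.....*.......
....**......*
position 9 holds .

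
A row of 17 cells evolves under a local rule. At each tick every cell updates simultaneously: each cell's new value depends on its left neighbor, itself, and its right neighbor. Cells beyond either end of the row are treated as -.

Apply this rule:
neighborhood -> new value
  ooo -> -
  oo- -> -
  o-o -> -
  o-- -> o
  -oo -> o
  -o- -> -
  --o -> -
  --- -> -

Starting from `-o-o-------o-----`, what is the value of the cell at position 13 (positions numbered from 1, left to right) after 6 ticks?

-

tick 1: ----o-------o----
tick 2: -----o-------o---
tick 3: ------o-------o--
tick 4: -------o-------o-
tick 5: --------o-------o
tick 6: ---------o-------
position 13 holds -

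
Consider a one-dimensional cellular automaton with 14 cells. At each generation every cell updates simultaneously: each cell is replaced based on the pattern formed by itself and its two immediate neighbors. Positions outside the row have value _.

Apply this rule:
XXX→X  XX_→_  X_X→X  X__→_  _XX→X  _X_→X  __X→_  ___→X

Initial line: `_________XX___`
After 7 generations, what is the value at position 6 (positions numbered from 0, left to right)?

generation 1: XXXXXXXX_X__XX
generation 2: XXXXXXX_XX__X_
generation 3: XXXXXX_XX___X_
generation 4: XXXXX_XX__X_X_
generation 5: XXXX_XX___XXX_
generation 6: XXX_XX__X_XX__
generation 7: XX_XX___XXX__X
position 6 holds _

_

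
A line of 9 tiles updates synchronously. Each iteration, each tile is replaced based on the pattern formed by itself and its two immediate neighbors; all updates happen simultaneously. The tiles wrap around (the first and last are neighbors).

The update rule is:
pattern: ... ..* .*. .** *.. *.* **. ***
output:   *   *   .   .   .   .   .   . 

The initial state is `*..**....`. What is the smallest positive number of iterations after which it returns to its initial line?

18

..*...***
.*..**...
*..*...**
..*..**..
**..*...*
...*..**.
***..*...
....*..**
.***..*..
*....*..*
..***..*.
**....*..
...***..*
.**....*.
*...***..
..**....*
.*...***.
*..**....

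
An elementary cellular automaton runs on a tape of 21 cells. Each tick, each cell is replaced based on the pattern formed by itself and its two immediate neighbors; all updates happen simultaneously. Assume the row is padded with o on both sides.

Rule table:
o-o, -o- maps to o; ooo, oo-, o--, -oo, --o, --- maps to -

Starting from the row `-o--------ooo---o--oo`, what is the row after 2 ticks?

oo--------------o----
----------------o----

----------------o----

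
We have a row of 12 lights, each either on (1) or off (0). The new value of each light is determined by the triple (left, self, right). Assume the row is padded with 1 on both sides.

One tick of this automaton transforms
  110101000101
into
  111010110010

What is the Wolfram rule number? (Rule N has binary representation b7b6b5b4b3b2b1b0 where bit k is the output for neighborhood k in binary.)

position 0: 111 → 1  (bit 7 = 1)
position 1: 110 → 1  (bit 6 = 1)
position 2: 101 → 1  (bit 5 = 1)
position 6: 100 → 1  (bit 4 = 1)
position 11: 011 → 0  (bit 3 = 0)
position 3: 010 → 0  (bit 2 = 0)
position 8: 001 → 0  (bit 1 = 0)
position 7: 000 → 1  (bit 0 = 1)
bits b7..b0 = 11110001 = 241

241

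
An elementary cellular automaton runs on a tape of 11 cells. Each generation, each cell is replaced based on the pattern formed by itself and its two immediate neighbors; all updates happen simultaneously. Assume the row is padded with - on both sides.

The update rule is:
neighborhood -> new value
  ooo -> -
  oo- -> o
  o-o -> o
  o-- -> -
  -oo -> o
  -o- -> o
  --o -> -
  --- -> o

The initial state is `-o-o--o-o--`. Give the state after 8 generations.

-o-o--o-ooo

-ooo--ooo-o
-o-o--o-ooo
-ooo--ooo-o  (repeats generation 1; period 2)
generation 8: -o-o--o-ooo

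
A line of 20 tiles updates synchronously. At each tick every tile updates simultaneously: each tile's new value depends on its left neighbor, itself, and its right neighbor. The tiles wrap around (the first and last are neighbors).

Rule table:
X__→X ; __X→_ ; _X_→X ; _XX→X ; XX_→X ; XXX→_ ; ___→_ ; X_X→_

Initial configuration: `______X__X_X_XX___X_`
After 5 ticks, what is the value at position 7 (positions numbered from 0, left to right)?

X

tick 1: ______XX_X_X_XXX__XX
tick 2: X_____XX_X_X_X_XX_XX
tick 3: XX____XX_X_X_X_XX_X_
tick 4: XXX___XX_X_X_X_XX_X_
tick 5: X_XX__XX_X_X_X_XX_X_
position 7 holds X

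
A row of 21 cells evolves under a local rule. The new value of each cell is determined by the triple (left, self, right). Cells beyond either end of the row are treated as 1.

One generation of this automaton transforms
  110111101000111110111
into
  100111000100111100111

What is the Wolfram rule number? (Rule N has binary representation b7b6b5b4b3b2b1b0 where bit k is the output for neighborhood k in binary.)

position 0: 111 → 1  (bit 7 = 1)
position 1: 110 → 0  (bit 6 = 0)
position 2: 101 → 0  (bit 5 = 0)
position 9: 100 → 1  (bit 4 = 1)
position 3: 011 → 1  (bit 3 = 1)
position 8: 010 → 0  (bit 2 = 0)
position 11: 001 → 0  (bit 1 = 0)
position 10: 000 → 0  (bit 0 = 0)
bits b7..b0 = 10011000 = 152

152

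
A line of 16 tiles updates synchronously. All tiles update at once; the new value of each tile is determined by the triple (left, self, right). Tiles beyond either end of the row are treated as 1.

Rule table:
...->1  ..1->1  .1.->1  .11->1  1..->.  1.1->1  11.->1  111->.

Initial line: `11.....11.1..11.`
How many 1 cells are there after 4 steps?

.1.11111111.1111
1111......111...
...1.111111.1.11
.11111....11111.
count of 1: 10

10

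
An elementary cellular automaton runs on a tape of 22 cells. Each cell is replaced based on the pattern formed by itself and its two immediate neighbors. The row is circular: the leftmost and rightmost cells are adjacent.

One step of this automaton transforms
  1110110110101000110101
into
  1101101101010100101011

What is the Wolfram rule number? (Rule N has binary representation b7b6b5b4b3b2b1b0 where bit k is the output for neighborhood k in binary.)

184

position 0: 111 → 1  (bit 7 = 1)
position 2: 110 → 0  (bit 6 = 0)
position 3: 101 → 1  (bit 5 = 1)
position 13: 100 → 1  (bit 4 = 1)
position 4: 011 → 1  (bit 3 = 1)
position 10: 010 → 0  (bit 2 = 0)
position 15: 001 → 0  (bit 1 = 0)
position 14: 000 → 0  (bit 0 = 0)
bits b7..b0 = 10111000 = 184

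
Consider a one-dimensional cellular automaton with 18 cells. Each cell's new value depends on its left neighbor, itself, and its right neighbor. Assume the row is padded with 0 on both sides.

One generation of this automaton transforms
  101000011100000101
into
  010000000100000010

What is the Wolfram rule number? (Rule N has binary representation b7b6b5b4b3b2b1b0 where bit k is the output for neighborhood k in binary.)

position 8: 111 → 0  (bit 7 = 0)
position 9: 110 → 1  (bit 6 = 1)
position 1: 101 → 1  (bit 5 = 1)
position 3: 100 → 0  (bit 4 = 0)
position 7: 011 → 0  (bit 3 = 0)
position 0: 010 → 0  (bit 2 = 0)
position 6: 001 → 0  (bit 1 = 0)
position 4: 000 → 0  (bit 0 = 0)
bits b7..b0 = 01100000 = 96

96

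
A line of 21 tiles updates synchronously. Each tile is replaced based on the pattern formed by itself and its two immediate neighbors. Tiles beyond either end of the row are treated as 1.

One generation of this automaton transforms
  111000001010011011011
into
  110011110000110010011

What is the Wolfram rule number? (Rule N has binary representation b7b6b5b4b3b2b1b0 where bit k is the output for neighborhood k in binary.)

position 0: 111 → 1  (bit 7 = 1)
position 2: 110 → 0  (bit 6 = 0)
position 9: 101 → 0  (bit 5 = 0)
position 3: 100 → 0  (bit 4 = 0)
position 13: 011 → 1  (bit 3 = 1)
position 8: 010 → 0  (bit 2 = 0)
position 7: 001 → 1  (bit 1 = 1)
position 4: 000 → 1  (bit 0 = 1)
bits b7..b0 = 10001011 = 139

139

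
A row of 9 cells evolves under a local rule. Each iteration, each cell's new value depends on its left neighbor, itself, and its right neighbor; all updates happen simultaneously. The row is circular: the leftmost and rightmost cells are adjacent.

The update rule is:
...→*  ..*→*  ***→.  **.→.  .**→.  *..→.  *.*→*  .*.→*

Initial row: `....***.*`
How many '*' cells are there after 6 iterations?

3

.***...**
*....**..
*.***...*
.*....**.
**.***...
..*....**
count of *: 3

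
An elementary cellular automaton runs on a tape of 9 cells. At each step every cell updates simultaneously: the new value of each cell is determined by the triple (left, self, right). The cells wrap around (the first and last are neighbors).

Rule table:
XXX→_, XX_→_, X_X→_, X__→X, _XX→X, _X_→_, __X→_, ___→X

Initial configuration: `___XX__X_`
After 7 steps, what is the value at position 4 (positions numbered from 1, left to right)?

XX_X_X__X
______X_X
XXXXX____
X____XXX_
_XXX_X___
_X____XXX
__XXX_X__
position 4 holds X

X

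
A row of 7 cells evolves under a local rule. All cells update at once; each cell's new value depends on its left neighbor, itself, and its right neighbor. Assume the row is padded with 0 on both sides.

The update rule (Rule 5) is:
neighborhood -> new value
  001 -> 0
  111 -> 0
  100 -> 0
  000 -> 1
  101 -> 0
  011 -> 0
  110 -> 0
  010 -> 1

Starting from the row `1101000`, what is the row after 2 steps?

1101000

step 1: 0001011
step 2: 1101000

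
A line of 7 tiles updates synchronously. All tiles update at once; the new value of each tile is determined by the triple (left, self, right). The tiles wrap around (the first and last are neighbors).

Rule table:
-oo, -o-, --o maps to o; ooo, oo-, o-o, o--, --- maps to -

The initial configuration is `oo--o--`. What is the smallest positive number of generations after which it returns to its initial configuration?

o--oo-o
--oo--o
-oo--oo
-o--oo-
oo-oo--
o--o--o
--oo-oo
-oo--o-
oo--oo-
o--oo--
o-oo--o
--o--oo
-oo-oo-
oo--o--

14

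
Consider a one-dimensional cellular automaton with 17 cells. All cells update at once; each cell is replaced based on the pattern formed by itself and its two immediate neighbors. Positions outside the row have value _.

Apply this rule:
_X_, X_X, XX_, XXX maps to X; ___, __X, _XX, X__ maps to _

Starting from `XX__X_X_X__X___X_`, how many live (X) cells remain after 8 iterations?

iteration 1: _X__XXXXX__X___X_
iteration 2: _X___XXXX__X___X_
iteration 3: _X____XXX__X___X_
iteration 4: _X_____XX__X___X_
iteration 5: _X______X__X___X_
iteration 6: _X______X__X___X_  (fixed point — unchanged through iteration 8)
count of X: 4

4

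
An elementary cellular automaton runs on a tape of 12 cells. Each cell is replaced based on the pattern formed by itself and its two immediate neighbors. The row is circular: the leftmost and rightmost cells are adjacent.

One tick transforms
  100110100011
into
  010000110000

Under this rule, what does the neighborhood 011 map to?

At position 3 the neighborhood is 011; the next row has 0 there.

0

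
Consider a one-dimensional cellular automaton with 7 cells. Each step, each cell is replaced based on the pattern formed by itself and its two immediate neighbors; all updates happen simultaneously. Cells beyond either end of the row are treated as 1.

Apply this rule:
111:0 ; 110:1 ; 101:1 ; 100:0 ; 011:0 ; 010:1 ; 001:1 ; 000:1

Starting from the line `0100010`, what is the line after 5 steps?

step 1: 1101111
step 2: 0110000
step 3: 1010111
step 4: 1111000
step 5: 0001011

0001011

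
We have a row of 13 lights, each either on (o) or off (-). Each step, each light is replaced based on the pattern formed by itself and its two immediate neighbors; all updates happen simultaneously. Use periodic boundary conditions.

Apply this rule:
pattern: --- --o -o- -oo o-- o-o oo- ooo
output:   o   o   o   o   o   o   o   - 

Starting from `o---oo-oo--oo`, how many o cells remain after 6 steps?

3

oooooooooooo-
o----------oo
oooooooooooo-  (repeats step 1; period 2)
step 6: o----------oo
count of o: 3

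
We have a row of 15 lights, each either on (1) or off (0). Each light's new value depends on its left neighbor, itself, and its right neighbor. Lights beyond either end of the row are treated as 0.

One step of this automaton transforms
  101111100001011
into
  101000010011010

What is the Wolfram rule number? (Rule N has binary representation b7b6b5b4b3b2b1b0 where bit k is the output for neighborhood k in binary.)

position 3: 111 → 0  (bit 7 = 0)
position 6: 110 → 0  (bit 6 = 0)
position 1: 101 → 0  (bit 5 = 0)
position 7: 100 → 1  (bit 4 = 1)
position 2: 011 → 1  (bit 3 = 1)
position 0: 010 → 1  (bit 2 = 1)
position 10: 001 → 1  (bit 1 = 1)
position 8: 000 → 0  (bit 0 = 0)
bits b7..b0 = 00011110 = 30

30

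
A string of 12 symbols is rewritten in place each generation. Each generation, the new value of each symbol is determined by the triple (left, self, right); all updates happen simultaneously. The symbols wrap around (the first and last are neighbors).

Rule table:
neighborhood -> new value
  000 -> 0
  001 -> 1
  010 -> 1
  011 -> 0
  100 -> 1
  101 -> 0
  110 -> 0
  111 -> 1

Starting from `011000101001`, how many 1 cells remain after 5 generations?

3

000101101111
101100000110
100010001000
110111011101
100010001000
count of 1: 3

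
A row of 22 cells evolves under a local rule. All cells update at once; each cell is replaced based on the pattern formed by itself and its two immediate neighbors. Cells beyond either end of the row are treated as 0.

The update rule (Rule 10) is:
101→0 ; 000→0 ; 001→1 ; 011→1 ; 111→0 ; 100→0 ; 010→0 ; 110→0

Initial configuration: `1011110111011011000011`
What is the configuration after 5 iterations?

0010000100010010000110
0100001000100100001100
1000010001001000011000
0000100010010000110000
0001000100100001100000

0001000100100001100000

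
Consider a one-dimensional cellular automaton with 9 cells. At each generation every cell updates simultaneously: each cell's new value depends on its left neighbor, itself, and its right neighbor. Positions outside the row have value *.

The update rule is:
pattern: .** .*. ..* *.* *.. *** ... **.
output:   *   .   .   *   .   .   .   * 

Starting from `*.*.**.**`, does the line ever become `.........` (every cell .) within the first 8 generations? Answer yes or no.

**.*****.
.***...**
**.*...*.
.**.....*
***.....*
..*.....*
........*
........*
generation 8 is ........*, still not uniform .

no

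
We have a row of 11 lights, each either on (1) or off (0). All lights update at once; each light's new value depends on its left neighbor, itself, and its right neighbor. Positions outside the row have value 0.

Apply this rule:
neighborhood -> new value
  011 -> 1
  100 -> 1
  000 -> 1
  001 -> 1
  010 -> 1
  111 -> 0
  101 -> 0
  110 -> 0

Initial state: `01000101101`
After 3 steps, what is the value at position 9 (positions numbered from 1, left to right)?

0

11111101001
10000001111
11111111000
position 9 holds 0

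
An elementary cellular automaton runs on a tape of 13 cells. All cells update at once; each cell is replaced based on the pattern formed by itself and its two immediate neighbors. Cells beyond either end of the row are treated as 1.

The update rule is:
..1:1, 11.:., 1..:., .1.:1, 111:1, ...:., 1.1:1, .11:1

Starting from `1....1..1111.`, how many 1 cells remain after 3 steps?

9

....11.1111.1
...11.1111.11
..11.1111.111
count of 1: 9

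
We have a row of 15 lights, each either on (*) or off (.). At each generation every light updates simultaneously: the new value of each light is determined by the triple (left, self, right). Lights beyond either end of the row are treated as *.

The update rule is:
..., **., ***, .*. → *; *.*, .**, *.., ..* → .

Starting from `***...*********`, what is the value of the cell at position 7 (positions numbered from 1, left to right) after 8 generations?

*

***.*..********
***.*...*******
***.*.*..******
***.*.*...*****
***.*.*.*..****
***.*.*.*...***
***.*.*.*.*..**
***.*.*.*.*...*
position 7 holds *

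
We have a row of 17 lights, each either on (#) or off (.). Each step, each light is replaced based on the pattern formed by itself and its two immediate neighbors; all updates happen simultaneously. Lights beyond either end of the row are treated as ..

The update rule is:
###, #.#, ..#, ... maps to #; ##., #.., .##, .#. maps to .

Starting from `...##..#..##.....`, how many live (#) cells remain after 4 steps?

7

###...#..#...####
.#..##..#..##.##.
#..#...#..#..#...
..#..##..#..#..##
count of #: 7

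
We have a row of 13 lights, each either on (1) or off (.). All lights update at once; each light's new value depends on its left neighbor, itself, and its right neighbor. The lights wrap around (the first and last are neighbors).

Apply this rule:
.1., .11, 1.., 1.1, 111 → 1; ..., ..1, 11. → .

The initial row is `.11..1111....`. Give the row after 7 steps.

11.111.111.11

.1.1.111.1...
.111111.111..
.11111.111.1.
.1111.111.111
1111.111.111.
111.111.111.1
11.111.111.11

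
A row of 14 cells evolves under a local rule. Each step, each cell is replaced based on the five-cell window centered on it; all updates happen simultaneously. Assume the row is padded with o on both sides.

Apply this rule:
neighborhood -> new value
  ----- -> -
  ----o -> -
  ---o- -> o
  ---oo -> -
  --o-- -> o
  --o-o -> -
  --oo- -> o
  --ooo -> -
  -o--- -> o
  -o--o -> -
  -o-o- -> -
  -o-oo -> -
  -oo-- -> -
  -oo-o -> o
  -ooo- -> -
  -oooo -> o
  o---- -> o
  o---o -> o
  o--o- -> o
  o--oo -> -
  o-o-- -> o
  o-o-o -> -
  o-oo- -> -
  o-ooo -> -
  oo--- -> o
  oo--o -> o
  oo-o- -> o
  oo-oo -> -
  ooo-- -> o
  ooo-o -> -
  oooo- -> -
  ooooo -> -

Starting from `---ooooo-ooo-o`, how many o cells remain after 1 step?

oo--o---------
count of o: 3

3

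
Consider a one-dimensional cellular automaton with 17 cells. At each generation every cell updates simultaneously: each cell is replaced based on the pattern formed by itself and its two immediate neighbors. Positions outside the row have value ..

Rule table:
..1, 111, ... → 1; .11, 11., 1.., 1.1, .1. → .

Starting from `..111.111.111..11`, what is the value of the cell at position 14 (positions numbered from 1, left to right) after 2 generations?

1

11.1...1...1..1..
.....11..11..1..1
position 14 holds 1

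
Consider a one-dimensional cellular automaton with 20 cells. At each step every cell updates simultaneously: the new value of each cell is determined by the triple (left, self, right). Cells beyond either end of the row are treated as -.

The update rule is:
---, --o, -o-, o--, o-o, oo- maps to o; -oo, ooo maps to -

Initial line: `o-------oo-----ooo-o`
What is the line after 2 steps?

oooooooo-oooooo--ooo
-------oo-----ooo--o

-------oo-----ooo--o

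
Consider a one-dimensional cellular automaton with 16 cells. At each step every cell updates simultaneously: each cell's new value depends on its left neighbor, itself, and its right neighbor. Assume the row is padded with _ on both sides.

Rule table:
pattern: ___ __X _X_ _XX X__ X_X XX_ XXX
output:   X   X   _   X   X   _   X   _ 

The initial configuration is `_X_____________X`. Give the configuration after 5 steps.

XX__XXXXXXXXXXX_

X_XXXXXXXXXXXXX_
__X___________XX
XX_XXXXXXXXXXXXX
XX_X___________X
XX__XXXXXXXXXXX_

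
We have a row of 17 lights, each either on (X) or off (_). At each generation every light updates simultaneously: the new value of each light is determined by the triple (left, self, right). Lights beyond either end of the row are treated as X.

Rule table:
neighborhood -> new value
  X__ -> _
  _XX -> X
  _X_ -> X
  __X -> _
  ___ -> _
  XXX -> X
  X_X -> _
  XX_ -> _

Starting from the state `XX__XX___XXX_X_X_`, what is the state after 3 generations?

____X____X___X_X_

X___X____XX__X_X_
____X____X___X_X_
____X____X___X_X_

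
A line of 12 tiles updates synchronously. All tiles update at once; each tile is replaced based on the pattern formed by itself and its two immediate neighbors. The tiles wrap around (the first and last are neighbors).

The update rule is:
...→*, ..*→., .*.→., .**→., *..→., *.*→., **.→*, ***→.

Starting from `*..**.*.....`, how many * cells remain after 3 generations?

3

....*...***.
***...*...*.
..*.*...*...
count of *: 3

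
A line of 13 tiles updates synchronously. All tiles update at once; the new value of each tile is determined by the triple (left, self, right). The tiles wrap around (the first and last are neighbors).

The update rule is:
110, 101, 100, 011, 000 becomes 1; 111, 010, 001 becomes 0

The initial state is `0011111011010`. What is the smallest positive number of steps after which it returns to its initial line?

13

1010001111101
1101101000111
0111110110100
0100011111011
1011010001111
1111101101000
1000111110110
0110100011111
1111011010001
0001111101101
1101000111110
1110110100011
0011111011010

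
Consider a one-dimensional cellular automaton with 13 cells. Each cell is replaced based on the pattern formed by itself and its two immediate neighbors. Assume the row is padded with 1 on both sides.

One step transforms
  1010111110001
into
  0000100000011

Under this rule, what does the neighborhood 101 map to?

0

At position 1 the neighborhood is 101; the next row has 0 there.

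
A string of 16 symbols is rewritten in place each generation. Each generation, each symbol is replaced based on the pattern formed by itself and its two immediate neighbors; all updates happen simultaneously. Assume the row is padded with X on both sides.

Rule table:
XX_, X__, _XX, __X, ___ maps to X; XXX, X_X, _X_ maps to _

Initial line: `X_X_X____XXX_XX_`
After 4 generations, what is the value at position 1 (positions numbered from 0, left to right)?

X____XXXXX_X_XX_
XXXXXX___X___XX_
_____XXXX_XXXXX_
XXXXXX__X_X___X_
position 1 holds X

X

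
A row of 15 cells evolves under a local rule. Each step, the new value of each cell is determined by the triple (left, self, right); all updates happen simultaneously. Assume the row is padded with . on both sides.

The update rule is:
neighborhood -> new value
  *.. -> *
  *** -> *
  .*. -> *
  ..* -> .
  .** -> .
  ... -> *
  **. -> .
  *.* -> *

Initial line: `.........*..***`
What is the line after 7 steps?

*...*..***.*.*.

step 1: ********.**..*.
step 2: .******.*..*.**
step 3: ..****.***.**..
step 4: *..**.*.*.*..**
step 5: **...*******...
step 6: ..**..*****.***
step 7: *...*..***.*.*.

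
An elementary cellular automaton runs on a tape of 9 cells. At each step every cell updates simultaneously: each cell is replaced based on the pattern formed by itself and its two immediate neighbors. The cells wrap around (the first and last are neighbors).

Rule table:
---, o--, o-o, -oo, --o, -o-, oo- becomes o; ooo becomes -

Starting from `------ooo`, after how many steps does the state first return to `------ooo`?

2

ooooooo-o
------ooo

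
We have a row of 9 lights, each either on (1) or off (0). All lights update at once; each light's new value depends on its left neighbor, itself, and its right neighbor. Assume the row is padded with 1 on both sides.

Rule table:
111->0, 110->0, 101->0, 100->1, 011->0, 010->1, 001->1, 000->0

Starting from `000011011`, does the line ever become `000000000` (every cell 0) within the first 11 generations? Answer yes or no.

100100000
011110001
000001010
100011010
010100010
010110110
010000000
011000001
000100010
101110110
000000000
all cells are 0 at generation 11

yes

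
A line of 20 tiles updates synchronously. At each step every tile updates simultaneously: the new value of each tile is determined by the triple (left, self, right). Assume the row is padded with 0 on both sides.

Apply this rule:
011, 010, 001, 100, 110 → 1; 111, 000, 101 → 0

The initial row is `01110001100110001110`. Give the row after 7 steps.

11011010111101011011

step 1: 11011011111111011011
step 2: 11011010000001011011
step 3: 11011011000011011011
step 4: 11011011100111011011
step 5: 11011010111101011011
step 6: 11011010100101011011
step 7: 11011010111101011011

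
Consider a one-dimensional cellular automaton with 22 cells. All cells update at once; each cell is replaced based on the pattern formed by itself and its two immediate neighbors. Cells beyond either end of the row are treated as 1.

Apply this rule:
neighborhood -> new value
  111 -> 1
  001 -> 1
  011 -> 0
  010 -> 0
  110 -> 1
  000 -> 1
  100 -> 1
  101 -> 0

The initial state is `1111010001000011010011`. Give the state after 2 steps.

1111110110011100110100

1111001110111101001101
1111110110011100110100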